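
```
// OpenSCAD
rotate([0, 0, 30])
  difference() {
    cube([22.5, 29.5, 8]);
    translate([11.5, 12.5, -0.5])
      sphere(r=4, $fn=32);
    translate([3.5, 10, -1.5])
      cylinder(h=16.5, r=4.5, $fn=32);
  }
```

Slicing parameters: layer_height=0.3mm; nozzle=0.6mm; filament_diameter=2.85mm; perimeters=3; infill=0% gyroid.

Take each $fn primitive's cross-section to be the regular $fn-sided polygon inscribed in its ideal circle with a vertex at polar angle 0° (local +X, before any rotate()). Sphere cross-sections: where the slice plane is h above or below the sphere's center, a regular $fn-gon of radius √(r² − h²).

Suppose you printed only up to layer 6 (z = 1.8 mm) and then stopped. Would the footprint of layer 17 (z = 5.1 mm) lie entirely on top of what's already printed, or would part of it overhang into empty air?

Compare the two slices. At z = 1.8: the 22.5×29.5 cube contributes its full rectangle (area 663.75 mm²); the sphere at (11.5, 12.5): section is a regular 32-gon, circumradius = √(r²−h²) = √(4²−2.3²) = 3.273 (area = (32/2)·3.273²·sin(360°/32) = 33.43 mm²); the cylinder at (3.5, 10): section is a regular 32-gon, circumradius r=4.5 (area = (32/2)·4.500²·sin(360°/32) = 63.21 mm²); After the difference (first − rest): starting from the 22.5×29.5 cube (663.75 mm²), the r=4 sphere at (11.5, 12.5) lies wholly inside it (removes its full 33.43 mm² and its 20.53 mm outline becomes a hole wall); the r=4.5 cylinder at (3.5, 10) partially overlaps it — only the 59.43 mm² overlap (of its 63.21 mm²) is removed, clipping the outline — area = 570.89 mm²; (whole slice rotated 30° about Z — lengths, areas and connectivity unchanged). At z = 5.1: the cube is present — its section is the full 22.5×29.5 rectangle (area 663.75 mm²); the sphere at (11.5, 12.5) is not intersected at this z (|z−center|=5.600 > r=4); the r=4.5 cylinder at (3.5, 10) contributes a regular 32-gon of circumradius 4.5 (area = (32/2)·4.500²·sin(360°/32) = 63.21 mm²); After the difference (first − rest): starting from the 22.5×29.5 cube (663.75 mm²), the r=4.5 cylinder at (3.5, 10) partially overlaps it — only the 59.43 mm² overlap (of its 63.21 mm²) is removed, clipping the outline — area = 604.32 mm²; (rotated 30° about Z; rotation is an isometry so areas/perimeters/island counts are preserved). Checking containment: at z = 5.1 the cross-section extends beyond the z = 1.8 cross-section by about 33.43 mm².

part overhangs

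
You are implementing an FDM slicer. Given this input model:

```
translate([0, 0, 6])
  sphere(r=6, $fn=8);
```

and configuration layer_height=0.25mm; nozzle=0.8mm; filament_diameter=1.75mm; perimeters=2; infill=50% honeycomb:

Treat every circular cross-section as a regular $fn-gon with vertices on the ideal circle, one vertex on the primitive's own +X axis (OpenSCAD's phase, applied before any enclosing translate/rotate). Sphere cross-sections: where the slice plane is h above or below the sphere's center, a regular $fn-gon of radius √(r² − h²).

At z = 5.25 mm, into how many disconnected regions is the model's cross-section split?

At z = 5.25 mm: the r=6 sphere slices to a regular 8-gon of circumradius 5.953 (√(r²−h²) with h=0.75 from center). The result has 1 disconnected region.

1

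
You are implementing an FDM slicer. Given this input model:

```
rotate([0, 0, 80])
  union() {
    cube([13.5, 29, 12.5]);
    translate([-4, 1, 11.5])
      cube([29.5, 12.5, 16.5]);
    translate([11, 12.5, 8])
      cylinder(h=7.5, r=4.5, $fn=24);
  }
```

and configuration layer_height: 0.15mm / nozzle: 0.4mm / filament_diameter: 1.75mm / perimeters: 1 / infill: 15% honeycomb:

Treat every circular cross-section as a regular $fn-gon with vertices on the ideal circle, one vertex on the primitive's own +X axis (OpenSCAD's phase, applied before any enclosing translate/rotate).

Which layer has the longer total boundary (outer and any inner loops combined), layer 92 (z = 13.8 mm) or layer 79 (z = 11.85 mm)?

layer 79 (z = 11.85 mm)

Layer 92 (z = 13.8): the cube is absent (z outside [0, 12.5]); the cube at (-4, 1) is present — its section is the full 29.5×12.5 rectangle (perimeter 84.00 mm); the r=4.5 cylinder at (11, 12.5) contributes a regular 24-gon of circumradius 4.5 (perimeter = 2·24·4.500·sin(180°/24) = 28.19 mm); Combining (union): the regions partially overlap (shared area 40.31 mm²), so the edge portions inside another operand are dropped and the merged outline is re-measured after clipping — boundary = 87.34 mm; (whole slice rotated 80° about Z — lengths, areas and connectivity unchanged). So its perimeter = 87.34 mm. Layer 79 (z = 11.85): the 13.5×29 cube contributes its full rectangle (perimeter 85.00 mm); the 29.5×12.5 cube at (-4, 1) contributes its full rectangle (perimeter 84.00 mm); the r=4.5 cylinder at (11, 12.5) contributes a regular 24-gon of circumradius 4.5 (perimeter = 2·24·4.500·sin(180°/24) = 28.19 mm); Taking the union: the regions partially overlap (shared area 228.43 mm²), so the edge portions inside another operand are dropped and the merged outline is re-measured after clipping — boundary = 115.80 mm; (rotated 80° about Z; rotation is an isometry so areas/perimeters/island counts are preserved). So its perimeter = 115.80 mm. Layer 79 is larger (115.80 vs 87.34 mm).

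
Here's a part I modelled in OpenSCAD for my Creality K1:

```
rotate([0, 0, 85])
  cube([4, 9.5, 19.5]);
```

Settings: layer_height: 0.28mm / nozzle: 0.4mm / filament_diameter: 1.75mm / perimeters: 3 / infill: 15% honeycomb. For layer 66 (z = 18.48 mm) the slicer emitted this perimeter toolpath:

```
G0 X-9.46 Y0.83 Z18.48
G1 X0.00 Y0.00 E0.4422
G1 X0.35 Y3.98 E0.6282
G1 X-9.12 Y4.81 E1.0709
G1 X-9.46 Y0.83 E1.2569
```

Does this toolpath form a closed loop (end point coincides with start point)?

Start point (G0): (-9.46, 0.83). End point (last G1): the path returns to the start — closed.

yes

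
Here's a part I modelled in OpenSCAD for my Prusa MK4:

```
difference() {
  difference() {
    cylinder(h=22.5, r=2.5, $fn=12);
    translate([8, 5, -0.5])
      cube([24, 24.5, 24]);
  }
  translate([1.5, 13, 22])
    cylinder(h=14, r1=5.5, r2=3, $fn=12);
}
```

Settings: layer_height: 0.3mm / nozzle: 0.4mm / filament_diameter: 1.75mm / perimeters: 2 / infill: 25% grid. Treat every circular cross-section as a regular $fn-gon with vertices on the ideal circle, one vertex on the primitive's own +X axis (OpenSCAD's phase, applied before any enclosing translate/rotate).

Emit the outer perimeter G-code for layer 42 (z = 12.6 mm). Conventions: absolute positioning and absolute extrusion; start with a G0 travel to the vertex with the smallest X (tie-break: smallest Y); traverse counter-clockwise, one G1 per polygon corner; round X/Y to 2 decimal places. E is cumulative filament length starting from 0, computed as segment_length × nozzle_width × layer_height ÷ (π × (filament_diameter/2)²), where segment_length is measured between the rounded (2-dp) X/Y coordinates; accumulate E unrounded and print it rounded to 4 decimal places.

G0 X-2.50 Y0.00 Z12.60
G1 X-2.17 Y-1.25 E0.0645
G1 X-1.25 Y-2.17 E0.1294
G1 X0.00 Y-2.50 E0.1939
G1 X1.25 Y-2.17 E0.2584
G1 X2.17 Y-1.25 E0.3233
G1 X2.50 Y0.00 E0.3878
G1 X2.17 Y1.25 E0.4523
G1 X1.25 Y2.17 E0.5172
G1 X0.00 Y2.50 E0.5817
G1 X-1.25 Y2.17 E0.6462
G1 X-2.17 Y1.25 E0.7111
G1 X-2.50 Y0.00 E0.7756

At z = 12.6 mm: the r=2.5 cylinder contributes a regular 12-gon of circumradius 2.5; the cube at (8, 5) is present — its section is the full 24×24.5 rectangle; Taking the first minus the rest: starting from the r=2.5 cylinder, the 24×24.5 cube at (8, 5) misses the remaining region (no effect) — 1 connected region; the cone at (1.5, 13) is not intersected at this z (z outside [22, 36]); Subtracting the remaining from the first: none of the subtracted shapes is present at this height, so that combined region is unchanged — 1 connected region. The outline is a single polygon with 12 vertices. Extrusion per mm of travel: 0.4 × 0.3 / (π × 0.875²) = 0.049890. Accumulating E over each segment gives final E = 0.7756.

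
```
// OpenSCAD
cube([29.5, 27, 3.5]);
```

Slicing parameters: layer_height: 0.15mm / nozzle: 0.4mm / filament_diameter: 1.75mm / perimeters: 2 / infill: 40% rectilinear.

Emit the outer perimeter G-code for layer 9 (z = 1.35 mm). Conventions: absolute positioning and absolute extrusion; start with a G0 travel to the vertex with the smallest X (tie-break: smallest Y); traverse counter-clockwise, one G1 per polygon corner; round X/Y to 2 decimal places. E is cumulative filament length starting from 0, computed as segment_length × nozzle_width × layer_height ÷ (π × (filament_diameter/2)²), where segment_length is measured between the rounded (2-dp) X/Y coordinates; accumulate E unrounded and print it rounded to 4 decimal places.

G0 X0.00 Y0.00 Z1.35
G1 X29.50 Y0.00 E0.7359
G1 X29.50 Y27.00 E1.4094
G1 X0.00 Y27.00 E2.1453
G1 X0.00 Y0.00 E2.8188

At z = 1.35 mm: the cube (footprint 29.5×27) is included at this height. The outline is a single polygon with 4 vertices. Extrusion per mm of travel: 0.4 × 0.15 / (π × 0.875²) = 0.024945. Accumulating E over each segment gives final E = 2.8188.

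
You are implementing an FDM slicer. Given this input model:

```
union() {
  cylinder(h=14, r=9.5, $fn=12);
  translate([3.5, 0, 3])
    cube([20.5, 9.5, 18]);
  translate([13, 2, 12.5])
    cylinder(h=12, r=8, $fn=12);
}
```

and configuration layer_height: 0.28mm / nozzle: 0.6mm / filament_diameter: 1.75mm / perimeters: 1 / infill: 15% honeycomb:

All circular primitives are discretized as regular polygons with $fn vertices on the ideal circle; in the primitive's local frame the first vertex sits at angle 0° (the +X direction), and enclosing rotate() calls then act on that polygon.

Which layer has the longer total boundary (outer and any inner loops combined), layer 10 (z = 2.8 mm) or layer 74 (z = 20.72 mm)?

Layer 10 (z = 2.8): the r=9.5 cylinder contributes a regular 12-gon of circumradius 9.5 (perimeter = 2·12·9.500·sin(180°/12) = 59.01 mm); the cube at (3.5, 0) does not reach this height (z outside [3, 21]); the cylinder at (13, 2) is not intersected at this z (z outside [12.5, 24.5]); Merging all regions: only the r=9.5 cylinder is present, so the union is just that shape — boundary = 59.01 mm. So its perimeter = 59.01 mm. Layer 74 (z = 20.72): the cylinder does not reach this height (z outside [0, 14]); the cube at (3.5, 0) is present — its section is the full 20.5×9.5 rectangle (perimeter 60.00 mm); the r=8 cylinder at (13, 2) gives a regular 12-gon of circumradius 8 (constant along its height) (perimeter = 2·12·8.000·sin(180°/12) = 49.69 mm); Merging all regions: the regions partially overlap (shared area 126.00 mm²), so the edge portions inside another operand are dropped and the merged outline is re-measured after clipping — boundary = 65.91 mm. So its perimeter = 65.91 mm. Layer 74 is larger (65.91 vs 59.01 mm).

layer 74 (z = 20.72 mm)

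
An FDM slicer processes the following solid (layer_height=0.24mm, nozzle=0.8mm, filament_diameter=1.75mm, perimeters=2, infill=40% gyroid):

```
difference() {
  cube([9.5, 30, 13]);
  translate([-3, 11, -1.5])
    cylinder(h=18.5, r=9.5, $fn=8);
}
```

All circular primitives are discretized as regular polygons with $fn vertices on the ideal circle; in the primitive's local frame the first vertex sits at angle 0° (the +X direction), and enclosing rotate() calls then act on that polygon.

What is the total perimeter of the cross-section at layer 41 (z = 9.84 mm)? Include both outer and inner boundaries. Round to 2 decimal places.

At z = 9.84 mm: the cube is present — its section is the full 9.5×30 rectangle (perimeter 79.00 mm); the cylinder at (-3, 11): section is a regular 8-gon, circumradius r=9.5 (perimeter = 2·8·9.500·sin(180°/8) = 58.17 mm); Subtracting the remaining from the first: starting from the 9.5×30 cube, the r=9.5 cylinder at (-3, 11) partially overlaps it — only the 74.36 mm² overlap (of its 255.27 mm²) is removed, clipping the outline — boundary = 85.07 mm. Overall, the cross-section is a single solid region. Total boundary length (outer) = 85.07 mm.

85.07 mm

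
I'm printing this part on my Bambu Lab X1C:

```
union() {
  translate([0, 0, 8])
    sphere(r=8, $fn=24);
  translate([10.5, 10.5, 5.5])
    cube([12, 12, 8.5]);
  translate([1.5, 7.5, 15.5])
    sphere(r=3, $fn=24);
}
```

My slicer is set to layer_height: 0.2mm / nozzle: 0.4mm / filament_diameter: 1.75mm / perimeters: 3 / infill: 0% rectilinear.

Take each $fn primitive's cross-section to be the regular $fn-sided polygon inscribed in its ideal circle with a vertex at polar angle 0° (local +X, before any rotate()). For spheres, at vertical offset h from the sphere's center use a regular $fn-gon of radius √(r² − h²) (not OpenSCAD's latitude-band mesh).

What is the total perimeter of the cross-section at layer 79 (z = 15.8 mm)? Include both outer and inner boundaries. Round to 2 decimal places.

At z = 15.8 mm: the sphere: section is a regular 24-gon, circumradius = √(r²−h²) = √(8²−7.8²) = 1.778 (perimeter = 2·24·1.778·sin(180°/24) = 11.14 mm); the cube at (10.5, 10.5) is absent (z outside [5.5, 14]); the sphere at (1.5, 7.5): section is a regular 24-gon, circumradius = √(r²−h²) = √(3²−0.3²) = 2.985 (perimeter = 2·24·2.985·sin(180°/24) = 18.70 mm); Merging all regions: the 2 present regions are separate (no shared area or edge), so areas and boundary lengths simply add and each stays a separate island — boundary = 29.84 mm. Overall, the cross-section has 2 separate islands. Total boundary length (outer) = 29.84 mm.

29.84 mm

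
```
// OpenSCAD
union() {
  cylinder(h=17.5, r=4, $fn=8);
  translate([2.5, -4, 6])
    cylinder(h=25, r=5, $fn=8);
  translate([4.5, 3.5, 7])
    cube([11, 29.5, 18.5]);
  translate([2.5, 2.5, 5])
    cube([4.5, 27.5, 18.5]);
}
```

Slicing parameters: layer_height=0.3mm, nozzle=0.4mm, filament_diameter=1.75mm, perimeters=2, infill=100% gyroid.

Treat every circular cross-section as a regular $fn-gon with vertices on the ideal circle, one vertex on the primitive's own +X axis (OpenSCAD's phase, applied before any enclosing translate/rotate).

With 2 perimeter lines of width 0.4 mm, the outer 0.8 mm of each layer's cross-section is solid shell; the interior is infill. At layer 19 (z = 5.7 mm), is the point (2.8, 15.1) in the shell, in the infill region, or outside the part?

shell

At z = 5.7 mm: the r=4 cylinder contributes a regular 8-gon of circumradius 4; the cylinder at (2.5, -4) is not intersected at this z (z outside [6, 31]); the cube at (4.5, 3.5) does not reach this height (z outside [7, 25.5]); the cube at (2.5, 2.5) is present — its section is the full 4.5×27.5 rectangle; Merging all regions: the regions partially overlap (shared area 0.15 mm²), so overlapping operands fuse into one piece — 1 connected region. Overall, the cross-section is a single solid region. The nearest boundary edge runs (2.50, 2.96)→(2.50, 30.00); distance from the point to it = 0.30 mm. The point is inside the cross-section, 0.30 mm from the nearest boundary — within the 0.8 mm shell band (2 × 0.4).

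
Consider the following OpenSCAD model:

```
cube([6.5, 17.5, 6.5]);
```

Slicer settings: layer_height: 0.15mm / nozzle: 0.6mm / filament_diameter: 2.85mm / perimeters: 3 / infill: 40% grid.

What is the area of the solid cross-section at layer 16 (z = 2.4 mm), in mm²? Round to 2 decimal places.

113.75 mm²

At z = 2.4 mm: the 6.5×17.5 cube contributes its full rectangle (area 113.75 mm²). Overall, the cross-section is a single solid region. Net area = 113.75 mm².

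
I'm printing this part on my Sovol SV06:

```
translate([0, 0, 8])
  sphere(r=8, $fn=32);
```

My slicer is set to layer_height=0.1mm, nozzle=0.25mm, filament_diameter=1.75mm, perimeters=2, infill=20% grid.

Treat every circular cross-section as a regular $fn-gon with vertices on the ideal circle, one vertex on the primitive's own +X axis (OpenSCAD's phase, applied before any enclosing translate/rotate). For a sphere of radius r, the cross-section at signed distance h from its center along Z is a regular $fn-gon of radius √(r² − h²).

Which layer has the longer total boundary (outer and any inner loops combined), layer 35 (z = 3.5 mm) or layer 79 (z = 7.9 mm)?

Layer 35 (z = 3.5): the r=8 sphere slices to a regular 32-gon of circumradius 6.614 (√(r²−h²) with h=4.5 from center) (perimeter = 2·32·6.614·sin(180°/32) = 41.49 mm). So its perimeter = 41.49 mm. Layer 79 (z = 7.9): the r=8 sphere slices to a regular 32-gon of circumradius 7.999 (√(r²−h²) with h=0.1 from center) (perimeter = 2·32·7.999·sin(180°/32) = 50.18 mm). So its perimeter = 50.18 mm. Layer 79 is larger (50.18 vs 41.49 mm).

layer 79 (z = 7.9 mm)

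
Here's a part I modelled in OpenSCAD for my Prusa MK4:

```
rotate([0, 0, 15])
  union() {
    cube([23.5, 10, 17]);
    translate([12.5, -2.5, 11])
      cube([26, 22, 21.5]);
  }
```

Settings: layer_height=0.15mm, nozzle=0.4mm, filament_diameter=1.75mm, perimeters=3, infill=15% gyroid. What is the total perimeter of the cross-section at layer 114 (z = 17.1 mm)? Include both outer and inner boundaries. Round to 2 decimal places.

At z = 17.1 mm: the cube is not intersected at this z (z outside [0, 17]); the cube at (12.5, -2.5) is present — its section is the full 26×22 rectangle (perimeter 96.00 mm); Merging all regions: only the 26×22 cube at (12.5, -2.5) is present, so the union is just that shape — boundary = 96.00 mm; (rotated 15° about Z; rotation is an isometry so areas/perimeters/island counts are preserved). Overall, the cross-section is a single solid region. Total boundary length (outer) = 96.00 mm.

96.00 mm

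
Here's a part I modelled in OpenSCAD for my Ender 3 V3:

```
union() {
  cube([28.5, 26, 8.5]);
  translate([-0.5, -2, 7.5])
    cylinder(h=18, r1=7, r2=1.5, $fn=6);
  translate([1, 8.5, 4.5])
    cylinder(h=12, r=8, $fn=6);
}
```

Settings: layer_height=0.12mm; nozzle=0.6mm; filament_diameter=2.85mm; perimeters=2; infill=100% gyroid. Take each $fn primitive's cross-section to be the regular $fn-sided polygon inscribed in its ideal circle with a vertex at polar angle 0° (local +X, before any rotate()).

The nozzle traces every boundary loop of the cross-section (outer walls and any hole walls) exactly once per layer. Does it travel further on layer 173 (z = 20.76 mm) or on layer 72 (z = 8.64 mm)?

Layer 173 (z = 20.76): the cube does not reach this height (z outside [0, 8.5]); the cone at (-0.5, -2): at t=0.737 of its height the radius interpolates to r₁+(r₂−r₁)t = 2.948, giving a regular 6-gon of that circumradius (perimeter = 2·6·2.948·sin(180°/6) = 17.69 mm); the cylinder at (1, 8.5) is absent (z outside [4.5, 16.5]); Merging all regions: only the cone at (-0.5, -2) is present, so the union is just that shape — boundary = 17.69 mm. So its perimeter = 17.69 mm. Layer 72 (z = 8.64): the cube does not reach this height (z outside [0, 8.5]); the cone at (-0.5, -2) contributes a regular 6-gon of circumradius 6.652 (interpolated between r1=7 and r2=1.5 at t=0.063) (perimeter = 2·6·6.652·sin(180°/6) = 39.91 mm); the r=8 cylinder at (1, 8.5) gives a regular 6-gon of circumradius 8 (constant along its height) (perimeter = 2·6·8.000·sin(180°/6) = 48.00 mm); Combining (union): the regions partially overlap (shared area 15.43 mm²), so the edge portions inside another operand are dropped and the merged outline is re-measured after clipping — boundary = 69.11 mm. So its perimeter = 69.11 mm. Layer 72 is larger (69.11 vs 17.69 mm).

layer 72 (z = 8.64 mm)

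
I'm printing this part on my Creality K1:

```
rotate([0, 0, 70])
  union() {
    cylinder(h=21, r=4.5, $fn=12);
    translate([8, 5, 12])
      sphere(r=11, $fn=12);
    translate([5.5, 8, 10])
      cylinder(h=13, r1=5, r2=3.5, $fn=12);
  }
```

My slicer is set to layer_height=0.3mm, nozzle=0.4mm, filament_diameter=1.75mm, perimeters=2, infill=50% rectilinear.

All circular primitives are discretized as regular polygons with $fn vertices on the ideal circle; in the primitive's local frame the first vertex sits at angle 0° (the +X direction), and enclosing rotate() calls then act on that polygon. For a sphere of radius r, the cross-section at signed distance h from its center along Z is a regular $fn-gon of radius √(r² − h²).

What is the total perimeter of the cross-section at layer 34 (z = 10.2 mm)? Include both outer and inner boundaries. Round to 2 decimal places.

71.71 mm

At z = 10.2 mm: the r=4.5 cylinder gives a regular 12-gon of circumradius 4.5 (constant along its height) (perimeter = 2·12·4.500·sin(180°/12) = 27.95 mm); the r=11 sphere at (8, 5) slices to a regular 12-gon of circumradius 10.852 (√(r²−h²) with h=1.8 from center) (perimeter = 2·12·10.852·sin(180°/12) = 67.41 mm); the cone at (5.5, 8) contributes a regular 12-gon of circumradius 4.977 (interpolated between r1=5 and r2=3.5 at t=0.015) (perimeter = 2·12·4.977·sin(180°/12) = 30.91 mm); Taking the union: the regions partially overlap (shared area 112.02 mm²), so the edge portions inside another operand are dropped and the merged outline is re-measured after clipping — boundary = 71.71 mm; (whole slice rotated 70° about Z — lengths, areas and connectivity unchanged). Overall, the cross-section is a single solid region. Total boundary length (outer) = 71.71 mm.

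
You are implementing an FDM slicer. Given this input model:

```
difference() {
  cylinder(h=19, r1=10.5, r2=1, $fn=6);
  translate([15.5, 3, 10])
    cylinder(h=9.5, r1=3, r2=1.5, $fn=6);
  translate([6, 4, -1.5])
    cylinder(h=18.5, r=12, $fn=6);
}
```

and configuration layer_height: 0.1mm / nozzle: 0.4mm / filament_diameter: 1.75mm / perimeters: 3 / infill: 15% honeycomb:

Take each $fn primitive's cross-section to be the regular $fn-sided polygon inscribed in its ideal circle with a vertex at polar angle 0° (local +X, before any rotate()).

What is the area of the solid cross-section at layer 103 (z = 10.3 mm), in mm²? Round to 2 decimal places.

At z = 10.3 mm: the cone contributes a regular 6-gon of circumradius 5.350 (interpolated between r1=10.5 and r2=1 at t=0.542) (area = (6/2)·5.350²·sin(360°/6) = 74.36 mm²); the cone at (15.5, 3) contributes a regular 6-gon of circumradius 2.953 (interpolated between r1=3 and r2=1.5 at t=0.032) (area = (6/2)·2.953²·sin(360°/6) = 22.65 mm²); the cylinder at (6, 4): section is a regular 6-gon, circumradius r=12 (area = (6/2)·12.000²·sin(360°/6) = 374.12 mm²); Taking the first minus the rest: starting from the cone (74.36 mm²), the cone at (15.5, 3) misses the remaining region (no effect); the r=12 cylinder at (6, 4) partially overlaps it — only the 65.48 mm² overlap (of its 374.12 mm²) is removed, clipping the outline — area = 8.88 mm². Overall, the cross-section is a single solid region. Net area = 8.88 mm².

8.88 mm²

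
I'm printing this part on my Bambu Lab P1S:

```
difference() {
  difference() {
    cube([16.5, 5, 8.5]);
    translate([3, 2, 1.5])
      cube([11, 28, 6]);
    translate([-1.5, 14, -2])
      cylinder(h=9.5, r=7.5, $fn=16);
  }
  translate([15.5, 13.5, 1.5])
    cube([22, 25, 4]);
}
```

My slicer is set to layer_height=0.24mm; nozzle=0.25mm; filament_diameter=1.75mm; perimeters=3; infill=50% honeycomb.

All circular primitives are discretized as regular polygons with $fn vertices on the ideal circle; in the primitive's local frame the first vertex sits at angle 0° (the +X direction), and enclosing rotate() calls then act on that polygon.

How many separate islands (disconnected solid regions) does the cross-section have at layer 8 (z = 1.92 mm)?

At z = 1.92 mm: the cube is present — its section is the full 16.5×5 rectangle; the cube at (3, 2) is present — its section is the full 11×28 rectangle; the r=7.5 cylinder at (-1.5, 14) gives a regular 16-gon of circumradius 7.5 (constant along its height); Subtracting the remaining from the first: starting from the 16.5×5 cube, the 11×28 cube at (3, 2) partially overlaps it — only the 33.00 mm² overlap (of its 308.00 mm²) is removed, clipping the outline; the r=7.5 cylinder at (-1.5, 14) misses the remaining region (no effect) — 1 connected region; the cube at (15.5, 13.5) is present — its section is the full 22×25 rectangle; After the difference (first − rest): starting from the result so far, the 22×25 cube at (15.5, 13.5) misses the remaining region (no effect) — 1 connected region. Overall, the cross-section is a single solid region. Island count = 1.

1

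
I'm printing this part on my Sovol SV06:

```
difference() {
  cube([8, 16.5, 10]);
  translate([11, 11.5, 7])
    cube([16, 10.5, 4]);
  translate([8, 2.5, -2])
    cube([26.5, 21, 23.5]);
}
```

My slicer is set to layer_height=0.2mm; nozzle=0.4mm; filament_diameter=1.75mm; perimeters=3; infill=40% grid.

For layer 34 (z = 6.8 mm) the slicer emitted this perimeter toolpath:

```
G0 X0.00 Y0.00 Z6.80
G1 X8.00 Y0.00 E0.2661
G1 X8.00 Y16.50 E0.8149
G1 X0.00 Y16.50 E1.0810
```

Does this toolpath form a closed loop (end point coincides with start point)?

no

Start point (G0): (0.00, 0.00). End point (last G1): the path does not return to the start — open.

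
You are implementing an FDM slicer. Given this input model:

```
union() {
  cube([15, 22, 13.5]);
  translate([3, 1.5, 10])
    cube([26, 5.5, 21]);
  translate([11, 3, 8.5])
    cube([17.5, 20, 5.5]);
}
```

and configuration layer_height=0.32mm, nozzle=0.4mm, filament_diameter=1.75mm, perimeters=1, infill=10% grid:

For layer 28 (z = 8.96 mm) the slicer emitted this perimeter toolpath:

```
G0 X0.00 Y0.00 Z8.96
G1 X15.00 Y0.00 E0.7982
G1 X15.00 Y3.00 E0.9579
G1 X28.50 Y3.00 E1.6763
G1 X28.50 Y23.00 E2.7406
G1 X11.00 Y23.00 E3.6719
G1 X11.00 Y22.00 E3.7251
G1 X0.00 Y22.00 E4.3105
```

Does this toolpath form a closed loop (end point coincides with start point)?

no

Start point (G0): (0.00, 0.00). End point (last G1): the path does not return to the start — open.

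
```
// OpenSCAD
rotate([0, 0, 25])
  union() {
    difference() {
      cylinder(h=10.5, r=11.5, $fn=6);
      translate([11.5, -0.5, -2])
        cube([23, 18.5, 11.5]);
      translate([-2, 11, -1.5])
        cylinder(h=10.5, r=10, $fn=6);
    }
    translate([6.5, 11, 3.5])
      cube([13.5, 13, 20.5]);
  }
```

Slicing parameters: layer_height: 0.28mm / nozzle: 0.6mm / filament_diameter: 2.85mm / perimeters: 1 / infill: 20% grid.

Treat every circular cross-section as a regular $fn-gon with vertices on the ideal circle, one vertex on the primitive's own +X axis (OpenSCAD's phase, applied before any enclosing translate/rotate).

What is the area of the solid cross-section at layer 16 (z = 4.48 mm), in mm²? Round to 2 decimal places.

424.38 mm²

At z = 4.48 mm: the r=11.5 cylinder gives a regular 6-gon of circumradius 11.5 (constant along its height) (area = (6/2)·11.500²·sin(360°/6) = 343.60 mm²); the cube at (11.5, -0.5) is present — its section is the full 23×18.5 rectangle (area 425.50 mm²); the r=10 cylinder at (-2, 11) gives a regular 6-gon of circumradius 10 (constant along its height) (area = (6/2)·10.000²·sin(360°/6) = 259.81 mm²); After the difference (first − rest): starting from the r=11.5 cylinder (343.60 mm²), the 23×18.5 cube at (11.5, -0.5) misses the remaining region (no effect); the r=10 cylinder at (-2, 11) partially overlaps it — only the 94.72 mm² overlap (of its 259.81 mm²) is removed, clipping the outline — area = 248.88 mm²; the cube at (6.5, 11) (footprint 13.5×13) is included at this height (area 175.50 mm²); Merging all regions: the 2 present regions are separate (no shared area or edge), so areas and boundary lengths simply add and each stays a separate island — area = 424.38 mm²; (whole slice rotated 25° about Z — lengths, areas and connectivity unchanged). Overall, the cross-section has 2 separate islands. Net area = 424.38 mm².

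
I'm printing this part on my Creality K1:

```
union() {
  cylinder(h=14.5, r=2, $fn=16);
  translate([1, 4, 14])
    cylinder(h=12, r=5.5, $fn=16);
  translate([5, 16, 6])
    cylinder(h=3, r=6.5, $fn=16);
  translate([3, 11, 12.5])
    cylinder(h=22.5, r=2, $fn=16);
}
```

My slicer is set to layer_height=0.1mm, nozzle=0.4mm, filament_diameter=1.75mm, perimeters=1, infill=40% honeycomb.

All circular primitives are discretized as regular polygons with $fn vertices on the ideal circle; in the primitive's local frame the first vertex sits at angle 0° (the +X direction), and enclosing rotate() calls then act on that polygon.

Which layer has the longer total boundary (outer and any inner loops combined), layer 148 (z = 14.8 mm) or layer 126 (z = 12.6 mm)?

Layer 148 (z = 14.8): the cylinder is absent (z outside [0, 14.5]); the cylinder at (1, 4): section is a regular 16-gon, circumradius r=5.5 (perimeter = 2·16·5.500·sin(180°/16) = 34.34 mm); the cylinder at (5, 16) does not reach this height (z outside [6, 9]); the cylinder at (3, 11): section is a regular 16-gon, circumradius r=2 (perimeter = 2·16·2.000·sin(180°/16) = 12.49 mm); Combining (union): the regions partially overlap (shared area 0.10 mm²), so the edge portions inside another operand are dropped and the merged outline is re-measured after clipping — boundary = 44.41 mm. So its perimeter = 44.41 mm. Layer 126 (z = 12.6): the r=2 cylinder contributes a regular 16-gon of circumradius 2 (perimeter = 2·16·2.000·sin(180°/16) = 12.49 mm); the cylinder at (1, 4) is absent (z outside [14, 26]); the cylinder at (5, 16) is not intersected at this z (z outside [6, 9]); the r=2 cylinder at (3, 11) gives a regular 16-gon of circumradius 2 (constant along its height) (perimeter = 2·16·2.000·sin(180°/16) = 12.49 mm); Merging all regions: the 2 present regions are separate (no shared area or edge), so areas and boundary lengths simply add and each stays a separate island — boundary = 24.97 mm. So its perimeter = 24.97 mm. Layer 148 is larger (44.41 vs 24.97 mm).

layer 148 (z = 14.8 mm)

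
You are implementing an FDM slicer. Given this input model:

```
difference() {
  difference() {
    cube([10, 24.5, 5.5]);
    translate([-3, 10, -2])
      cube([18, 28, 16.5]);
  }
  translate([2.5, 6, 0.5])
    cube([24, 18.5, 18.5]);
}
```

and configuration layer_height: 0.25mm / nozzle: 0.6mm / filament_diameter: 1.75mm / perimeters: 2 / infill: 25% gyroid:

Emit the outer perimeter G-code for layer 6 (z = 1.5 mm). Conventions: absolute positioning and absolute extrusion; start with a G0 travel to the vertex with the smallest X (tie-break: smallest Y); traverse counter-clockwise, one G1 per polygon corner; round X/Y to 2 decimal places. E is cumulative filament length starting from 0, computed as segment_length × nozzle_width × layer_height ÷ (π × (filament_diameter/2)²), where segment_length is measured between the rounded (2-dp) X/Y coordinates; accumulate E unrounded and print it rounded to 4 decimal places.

G0 X0.00 Y0.00 Z1.50
G1 X10.00 Y0.00 E0.6236
G1 X10.00 Y6.00 E0.9978
G1 X2.50 Y6.00 E1.4655
G1 X2.50 Y10.00 E1.7150
G1 X0.00 Y10.00 E1.8709
G1 X0.00 Y0.00 E2.4945

At z = 1.5 mm: the cube is present — its section is the full 10×24.5 rectangle; the cube at (-3, 10) (footprint 18×28) is included at this height; Subtracting the remaining from the first: starting from the 10×24.5 cube, the 18×28 cube at (-3, 10) partially overlaps it — only the 145.00 mm² overlap (of its 504.00 mm²) is removed, clipping the outline — 1 connected region; the cube at (2.5, 6) (footprint 24×18.5) is included at this height; Taking the first minus the rest: starting from that combined region, the 24×18.5 cube at (2.5, 6) partially overlaps it — only the 30.00 mm² overlap (of its 444.00 mm²) is removed, clipping the outline — 1 connected region. The outline is a single polygon with 6 vertices. Extrusion per mm of travel: 0.6 × 0.25 / (π × 0.875²) = 0.062363. Accumulating E over each segment gives final E = 2.4945.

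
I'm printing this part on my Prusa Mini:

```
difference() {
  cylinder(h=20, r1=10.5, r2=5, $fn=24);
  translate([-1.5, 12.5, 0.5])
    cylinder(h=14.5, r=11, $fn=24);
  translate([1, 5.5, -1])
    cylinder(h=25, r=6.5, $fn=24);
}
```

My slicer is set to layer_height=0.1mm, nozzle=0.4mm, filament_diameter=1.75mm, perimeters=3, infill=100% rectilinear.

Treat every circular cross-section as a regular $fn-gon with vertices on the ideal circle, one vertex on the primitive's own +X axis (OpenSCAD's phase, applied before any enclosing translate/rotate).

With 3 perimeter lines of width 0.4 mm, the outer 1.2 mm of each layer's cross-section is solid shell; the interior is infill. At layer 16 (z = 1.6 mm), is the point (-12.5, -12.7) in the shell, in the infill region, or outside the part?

outside

At z = 1.6 mm: the cone contributes a regular 24-gon of circumradius 10.060 (interpolated between r1=10.5 and r2=5 at t=0.080); the r=11 cylinder at (-1.5, 12.5) contributes a regular 24-gon of circumradius 11; the cylinder at (1, 5.5): section is a regular 24-gon, circumradius r=6.5; Taking the first minus the rest: starting from the cone, the r=11 cylinder at (-1.5, 12.5) partially overlaps it — only the 97.45 mm² overlap (of its 375.81 mm²) is removed, clipping the outline; the r=6.5 cylinder at (1, 5.5) partially overlaps it — only the 29.21 mm² overlap (of its 131.22 mm²) is removed, clipping the outline — 1 connected region. Overall, the cross-section is a single solid region. The nearest boundary edge runs (-5.03, -8.71)→(-7.11, -7.11); distance from the point to it = 7.76 mm. The point is not inside any of the regions above, so it lies outside the cross-section (7.76 mm from the nearest boundary).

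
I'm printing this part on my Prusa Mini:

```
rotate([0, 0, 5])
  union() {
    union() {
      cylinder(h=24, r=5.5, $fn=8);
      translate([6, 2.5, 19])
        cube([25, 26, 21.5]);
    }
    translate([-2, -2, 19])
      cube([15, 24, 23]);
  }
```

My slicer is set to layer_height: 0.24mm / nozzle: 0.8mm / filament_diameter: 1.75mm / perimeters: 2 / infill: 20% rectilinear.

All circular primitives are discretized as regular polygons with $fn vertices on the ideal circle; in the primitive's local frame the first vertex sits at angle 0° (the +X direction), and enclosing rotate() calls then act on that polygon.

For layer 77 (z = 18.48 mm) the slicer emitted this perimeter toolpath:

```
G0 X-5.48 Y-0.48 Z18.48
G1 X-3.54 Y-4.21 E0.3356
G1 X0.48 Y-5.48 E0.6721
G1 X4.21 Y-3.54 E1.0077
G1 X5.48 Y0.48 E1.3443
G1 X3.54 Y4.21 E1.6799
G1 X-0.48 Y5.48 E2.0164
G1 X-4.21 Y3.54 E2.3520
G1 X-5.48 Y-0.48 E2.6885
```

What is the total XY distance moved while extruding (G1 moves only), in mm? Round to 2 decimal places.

Sum the Euclidean lengths of each G1 segment: total = 33.68 mm.

33.68 mm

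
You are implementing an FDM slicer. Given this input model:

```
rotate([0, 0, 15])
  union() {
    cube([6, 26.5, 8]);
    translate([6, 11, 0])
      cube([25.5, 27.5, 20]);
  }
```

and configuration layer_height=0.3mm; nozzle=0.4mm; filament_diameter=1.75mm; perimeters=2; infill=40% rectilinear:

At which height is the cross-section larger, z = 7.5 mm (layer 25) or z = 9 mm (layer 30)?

Layer 25 (z = 7.5): the cube (footprint 6×26.5) is included at this height (area 159.00 mm²); the 25.5×27.5 cube at (6, 11) contributes its full rectangle (area 701.25 mm²); Taking the union: the 2 present regions share edge segments without overlapping in area, so areas simply add but the touching pieces fuse into one outline (the shared edge portions become interior and drop out of the boundary) — area = 860.25 mm²; (whole slice rotated 15° about Z — lengths, areas and connectivity unchanged). So its area = 860.25 mm². Layer 30 (z = 9): the cube is not intersected at this z (z outside [0, 8]); the cube at (6, 11) (footprint 25.5×27.5) is included at this height (area 701.25 mm²); Combining (union): only the 25.5×27.5 cube at (6, 11) is present, so the union is just that shape — area = 701.25 mm²; (whole slice rotated 15° about Z — lengths, areas and connectivity unchanged). So its area = 701.25 mm². Layer 25 is larger (860.25 vs 701.25 mm²).

layer 25 (z = 7.5 mm)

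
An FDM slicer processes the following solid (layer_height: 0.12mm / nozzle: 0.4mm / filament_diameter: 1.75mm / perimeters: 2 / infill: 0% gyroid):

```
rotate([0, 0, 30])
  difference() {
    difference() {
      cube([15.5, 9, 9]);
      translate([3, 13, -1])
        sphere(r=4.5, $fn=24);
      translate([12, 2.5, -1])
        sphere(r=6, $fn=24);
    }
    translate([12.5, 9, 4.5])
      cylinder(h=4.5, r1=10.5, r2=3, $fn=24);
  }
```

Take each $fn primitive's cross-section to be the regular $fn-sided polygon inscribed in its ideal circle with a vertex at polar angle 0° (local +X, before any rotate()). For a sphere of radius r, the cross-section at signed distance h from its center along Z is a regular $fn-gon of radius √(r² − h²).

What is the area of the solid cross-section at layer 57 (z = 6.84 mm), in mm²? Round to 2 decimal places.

86.71 mm²

At z = 6.84 mm: the cube (footprint 15.5×9) is included at this height (area 139.50 mm²); the sphere at (3, 13) is not intersected at this z (|z−center|=7.840 > r=4.5); the sphere at (12, 2.5) is not intersected at this z (|z−center|=7.840 > r=6); After the difference (first − rest): none of the subtracted shapes is present at this height, so the 15.5×9 cube is unchanged — area = 139.50 mm²; the cone at (12.5, 9) contributes a regular 24-gon of circumradius 6.600 (interpolated between r1=10.5 and r2=3 at t=0.520) (area = (24/2)·6.600²·sin(360°/24) = 135.29 mm²); After the difference (first − rest): starting from that combined region (139.50 mm²), the cone at (12.5, 9) partially overlaps it — only the 52.79 mm² overlap (of its 135.29 mm²) is removed, clipping the outline — area = 86.71 mm²; (whole slice rotated 30° about Z — lengths, areas and connectivity unchanged). Overall, the cross-section is a single solid region. Net area = 86.71 mm².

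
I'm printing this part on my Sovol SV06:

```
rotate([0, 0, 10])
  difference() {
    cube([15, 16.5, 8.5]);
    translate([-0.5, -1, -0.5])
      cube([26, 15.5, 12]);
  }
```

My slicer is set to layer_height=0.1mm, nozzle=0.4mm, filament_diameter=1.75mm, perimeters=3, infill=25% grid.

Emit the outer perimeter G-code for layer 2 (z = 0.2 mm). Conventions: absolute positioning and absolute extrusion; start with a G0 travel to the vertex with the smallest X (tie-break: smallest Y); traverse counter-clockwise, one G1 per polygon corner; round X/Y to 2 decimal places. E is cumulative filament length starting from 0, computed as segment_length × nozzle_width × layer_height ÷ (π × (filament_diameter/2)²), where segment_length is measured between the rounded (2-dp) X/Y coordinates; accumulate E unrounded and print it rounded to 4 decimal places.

At z = 0.2 mm: the cube is present — its section is the full 15×16.5 rectangle; the cube at (-0.5, -1) (footprint 26×15.5) is included at this height; Taking the first minus the rest: starting from the 15×16.5 cube, the 26×15.5 cube at (-0.5, -1) partially overlaps it — only the 217.50 mm² overlap (of its 403.00 mm²) is removed, clipping the outline — 1 connected region; (whole slice rotated 10° about Z — lengths, areas and connectivity unchanged). The outline is a single polygon with 4 vertices. Extrusion per mm of travel: 0.4 × 0.1 / (π × 0.875²) = 0.016630. Accumulating E over each segment gives final E = 0.5655.

G0 X-2.87 Y16.25 Z0.20
G1 X-2.52 Y14.28 E0.0333
G1 X12.25 Y16.88 E0.2827
G1 X11.91 Y18.85 E0.3159
G1 X-2.87 Y16.25 E0.5655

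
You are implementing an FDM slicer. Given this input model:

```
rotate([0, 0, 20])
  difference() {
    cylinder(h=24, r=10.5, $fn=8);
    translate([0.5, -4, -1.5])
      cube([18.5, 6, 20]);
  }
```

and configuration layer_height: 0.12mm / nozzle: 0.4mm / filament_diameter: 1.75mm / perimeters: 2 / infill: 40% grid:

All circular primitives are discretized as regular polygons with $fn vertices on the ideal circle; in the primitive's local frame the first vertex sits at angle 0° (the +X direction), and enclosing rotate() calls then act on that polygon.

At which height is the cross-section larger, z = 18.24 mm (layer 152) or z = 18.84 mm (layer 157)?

Layer 152 (z = 18.24): the r=10.5 cylinder gives a regular 8-gon of circumradius 10.5 (constant along its height) (area = (8/2)·10.500²·sin(360°/8) = 311.83 mm²); the cube at (0.5, -4) is present — its section is the full 18.5×6 rectangle (area 111.00 mm²); Subtracting the remaining from the first: starting from the r=10.5 cylinder (311.83 mm²), the 18.5×6 cube at (0.5, -4) partially overlaps it — only the 55.86 mm² overlap (of its 111.00 mm²) is removed, clipping the outline — area = 255.98 mm²; (rotated 20° about Z; rotation is an isometry so areas/perimeters/island counts are preserved). So its area = 255.98 mm². Layer 157 (z = 18.84): the r=10.5 cylinder gives a regular 8-gon of circumradius 10.5 (constant along its height) (area = (8/2)·10.500²·sin(360°/8) = 311.83 mm²); the cube at (0.5, -4) is absent (z outside [-1.5, 18.5]); Subtracting the remaining from the first: none of the subtracted shapes is present at this height, so the r=10.5 cylinder is unchanged — area = 311.83 mm²; (rotated 20° about Z; rotation is an isometry so areas/perimeters/island counts are preserved). So its area = 311.83 mm². Layer 157 is larger (311.83 vs 255.98 mm²).

layer 157 (z = 18.84 mm)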